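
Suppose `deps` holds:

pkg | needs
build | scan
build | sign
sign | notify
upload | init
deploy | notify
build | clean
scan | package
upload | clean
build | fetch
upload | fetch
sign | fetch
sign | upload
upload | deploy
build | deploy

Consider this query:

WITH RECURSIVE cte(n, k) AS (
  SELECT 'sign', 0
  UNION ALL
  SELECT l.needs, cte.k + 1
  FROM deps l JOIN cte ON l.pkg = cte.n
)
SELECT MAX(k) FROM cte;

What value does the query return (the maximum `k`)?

3

Base: (sign, k=0).
Iteration 1: edges from {sign} -> (fetch, k=1), (notify, k=1), (upload, k=1).
Iteration 2: edges from {fetch,notify,upload} -> (clean, k=2), (deploy, k=2), (fetch, k=2), (init, k=2).
Iteration 3: edges from {clean,deploy,fetch,init} -> (notify, k=3).
Iteration 4: no outgoing edges from {notify}; recursion stops.
k values: 0, 1, 1, 1, 2, 2, 2, 2, 3; the maximum is 3.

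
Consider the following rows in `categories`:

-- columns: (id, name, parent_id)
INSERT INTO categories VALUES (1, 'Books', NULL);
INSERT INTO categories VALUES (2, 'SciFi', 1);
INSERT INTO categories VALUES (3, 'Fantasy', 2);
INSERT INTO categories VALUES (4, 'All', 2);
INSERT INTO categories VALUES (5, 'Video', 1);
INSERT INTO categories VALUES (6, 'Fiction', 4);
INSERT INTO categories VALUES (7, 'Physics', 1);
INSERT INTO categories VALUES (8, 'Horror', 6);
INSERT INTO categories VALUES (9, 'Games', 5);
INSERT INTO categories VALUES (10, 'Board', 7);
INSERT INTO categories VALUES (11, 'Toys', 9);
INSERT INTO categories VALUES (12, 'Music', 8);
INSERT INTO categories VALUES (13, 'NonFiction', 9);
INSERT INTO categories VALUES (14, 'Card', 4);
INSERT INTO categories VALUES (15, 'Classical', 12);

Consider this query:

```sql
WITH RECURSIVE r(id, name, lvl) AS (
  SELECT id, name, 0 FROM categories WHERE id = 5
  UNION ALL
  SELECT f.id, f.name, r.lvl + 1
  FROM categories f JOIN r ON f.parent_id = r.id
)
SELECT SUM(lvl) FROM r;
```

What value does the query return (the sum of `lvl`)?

Base: id=5 (Video) at lvl 0.
Iteration 1: rows with parent_id in {5} -> Games (id 9, lvl 1).
Iteration 2: rows with parent_id in {9} -> Toys (id 11, lvl 2), NonFiction (id 13, lvl 2).
Iteration 3: no rows with parent_id in {11,13}; recursion stops.
SUM(lvl) = 0 + 1 + 2 + 2 = 5.

5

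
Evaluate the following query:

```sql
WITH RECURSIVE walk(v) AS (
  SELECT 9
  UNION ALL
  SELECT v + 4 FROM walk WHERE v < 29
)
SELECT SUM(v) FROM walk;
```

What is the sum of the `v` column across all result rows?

114

Base: v=9.
Iteration 1: 9 < 29 holds -> v = 9 + 4 = 13.
Iteration 2: 13 < 29 holds -> v = 13 + 4 = 17.
Iteration 3: 17 < 29 holds -> v = 17 + 4 = 21.
Iteration 4: 21 < 29 holds -> v = 21 + 4 = 25.
Iteration 5: 25 < 29 holds -> v = 25 + 4 = 29.
Iteration 6: 29 < 29 fails; recursion stops.
SUM(v) = 9 + 13 + 17 + 21 + 25 + 29 = 114.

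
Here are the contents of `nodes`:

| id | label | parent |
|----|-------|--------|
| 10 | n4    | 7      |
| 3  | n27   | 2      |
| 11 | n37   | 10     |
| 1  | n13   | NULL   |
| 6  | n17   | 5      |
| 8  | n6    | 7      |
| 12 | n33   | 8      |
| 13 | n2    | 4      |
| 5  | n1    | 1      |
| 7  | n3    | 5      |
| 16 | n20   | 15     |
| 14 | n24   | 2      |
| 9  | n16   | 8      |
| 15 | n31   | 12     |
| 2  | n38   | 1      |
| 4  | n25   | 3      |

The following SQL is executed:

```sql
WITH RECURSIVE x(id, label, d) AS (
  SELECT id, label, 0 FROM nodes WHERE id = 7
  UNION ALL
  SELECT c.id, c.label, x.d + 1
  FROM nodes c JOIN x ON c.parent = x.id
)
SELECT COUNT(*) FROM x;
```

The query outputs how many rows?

Base: id=7 (n3) at d 0.
Iteration 1: rows with parent in {7} -> n6 (id 8, d 1), n4 (id 10, d 1).
Iteration 2: rows with parent in {8,10} -> n16 (id 9, d 2), n37 (id 11, d 2), n33 (id 12, d 2).
Iteration 3: rows with parent in {9,11,12} -> n31 (id 15, d 3).
Iteration 4: rows with parent in {15} -> n20 (id 16, d 4).
Iteration 5: no rows with parent in {16}; recursion stops.
Total rows emitted: 8.

8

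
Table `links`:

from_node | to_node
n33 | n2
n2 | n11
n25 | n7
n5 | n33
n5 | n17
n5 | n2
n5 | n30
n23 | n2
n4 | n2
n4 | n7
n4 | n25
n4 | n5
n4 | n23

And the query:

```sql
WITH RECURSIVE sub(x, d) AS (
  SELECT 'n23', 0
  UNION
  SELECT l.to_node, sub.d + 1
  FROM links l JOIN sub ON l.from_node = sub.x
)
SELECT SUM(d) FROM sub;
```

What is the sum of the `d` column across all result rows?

3

Base: (n23, d=0).
Iteration 1: edges from {n23} -> (n2, d=1).
Iteration 2: edges from {n2} -> (n11, d=2).
Iteration 3: no outgoing edges from {n11}; recursion stops.
SUM(d) = 0 + 1 + 2 = 3.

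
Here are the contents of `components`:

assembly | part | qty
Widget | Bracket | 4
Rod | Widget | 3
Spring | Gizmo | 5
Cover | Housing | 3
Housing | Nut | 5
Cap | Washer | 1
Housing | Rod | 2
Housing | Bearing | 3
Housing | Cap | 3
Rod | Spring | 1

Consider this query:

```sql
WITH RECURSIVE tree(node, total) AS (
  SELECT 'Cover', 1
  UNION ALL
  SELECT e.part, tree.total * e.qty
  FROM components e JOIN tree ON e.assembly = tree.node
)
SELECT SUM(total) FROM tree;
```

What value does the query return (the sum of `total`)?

178

Base: (Cover, total=1).
Iteration 1: components of {Cover} -> Housing = 1*3 = 3.
Iteration 2: components of {Housing} -> Bearing = 3*3 = 9, Cap = 3*3 = 9, Nut = 3*5 = 15, Rod = 3*2 = 6.
Iteration 3: components of {Bearing,Cap,Nut,Rod} -> Spring = 6*1 = 6, Washer = 9*1 = 9, Widget = 6*3 = 18.
Iteration 4: components of {Spring,Washer,Widget} -> Bracket = 18*4 = 72, Gizmo = 6*5 = 30.
Iteration 5: no further components; recursion stops.
SUM(total) = 1 + 3 + 9 + 9 + 6 + 15 + 9 + 6 + 18 + 30 + 72 = 178.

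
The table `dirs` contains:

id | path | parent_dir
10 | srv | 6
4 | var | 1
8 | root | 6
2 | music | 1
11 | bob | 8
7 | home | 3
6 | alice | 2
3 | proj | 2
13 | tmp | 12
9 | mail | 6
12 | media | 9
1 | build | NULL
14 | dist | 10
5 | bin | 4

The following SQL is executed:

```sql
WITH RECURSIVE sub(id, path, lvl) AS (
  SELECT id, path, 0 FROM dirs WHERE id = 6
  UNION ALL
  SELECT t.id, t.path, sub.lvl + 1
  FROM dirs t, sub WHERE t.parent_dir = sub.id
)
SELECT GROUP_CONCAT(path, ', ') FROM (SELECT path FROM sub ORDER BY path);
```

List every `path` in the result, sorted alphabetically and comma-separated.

Base: id=6 (alice) at lvl 0.
Iteration 1: rows with parent_dir in {6} -> root (id 8, lvl 1), mail (id 9, lvl 1), srv (id 10, lvl 1).
Iteration 2: rows with parent_dir in {8,9,10} -> bob (id 11, lvl 2), media (id 12, lvl 2), dist (id 14, lvl 2).
Iteration 3: rows with parent_dir in {11,12,14} -> tmp (id 13, lvl 3).
Iteration 4: no rows with parent_dir in {13}; recursion stops.

alice, bob, dist, mail, media, root, srv, tmp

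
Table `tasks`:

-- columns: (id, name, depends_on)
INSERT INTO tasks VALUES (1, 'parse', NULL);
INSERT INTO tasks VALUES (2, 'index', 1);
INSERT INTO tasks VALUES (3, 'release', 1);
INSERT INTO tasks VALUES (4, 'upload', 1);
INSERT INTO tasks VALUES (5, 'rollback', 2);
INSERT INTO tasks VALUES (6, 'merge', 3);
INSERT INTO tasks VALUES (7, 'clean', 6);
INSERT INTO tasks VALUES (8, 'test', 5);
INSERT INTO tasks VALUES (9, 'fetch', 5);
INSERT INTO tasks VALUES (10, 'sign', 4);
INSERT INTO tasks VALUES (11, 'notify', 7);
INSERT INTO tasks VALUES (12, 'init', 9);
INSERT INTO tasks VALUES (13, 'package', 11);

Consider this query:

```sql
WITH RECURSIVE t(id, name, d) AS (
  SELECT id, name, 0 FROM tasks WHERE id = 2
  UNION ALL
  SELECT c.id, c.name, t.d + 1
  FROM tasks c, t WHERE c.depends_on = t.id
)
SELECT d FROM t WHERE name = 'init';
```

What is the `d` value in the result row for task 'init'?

Base: id=2 (index) at d 0.
Iteration 1: rows with depends_on in {2} -> rollback (id 5, d 1).
Iteration 2: rows with depends_on in {5} -> test (id 8, d 2), fetch (id 9, d 2).
Iteration 3: rows with depends_on in {8,9} -> init (id 12, d 3).
Iteration 4: no rows with depends_on in {12}; recursion stops.

3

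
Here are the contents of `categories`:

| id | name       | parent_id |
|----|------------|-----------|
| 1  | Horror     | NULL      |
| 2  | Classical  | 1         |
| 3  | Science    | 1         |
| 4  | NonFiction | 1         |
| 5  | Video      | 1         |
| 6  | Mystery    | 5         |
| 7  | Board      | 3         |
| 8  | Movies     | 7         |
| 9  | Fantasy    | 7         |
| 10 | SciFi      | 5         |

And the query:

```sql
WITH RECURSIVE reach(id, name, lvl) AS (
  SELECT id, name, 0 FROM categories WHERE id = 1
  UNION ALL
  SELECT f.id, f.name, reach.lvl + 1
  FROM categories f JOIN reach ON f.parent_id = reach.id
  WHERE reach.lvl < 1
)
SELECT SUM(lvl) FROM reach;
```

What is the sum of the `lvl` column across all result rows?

Base: id=1 (Horror) at lvl 0.
Iteration 1: rows with parent_id in {1} -> Classical (id 2, lvl 1), Science (id 3, lvl 1), NonFiction (id 4, lvl 1), Video (id 5, lvl 1).
Iteration 2: lvl < 1 fails for all current rows; recursion stops.
SUM(lvl) = 0 + 1 + 1 + 1 + 1 = 4.

4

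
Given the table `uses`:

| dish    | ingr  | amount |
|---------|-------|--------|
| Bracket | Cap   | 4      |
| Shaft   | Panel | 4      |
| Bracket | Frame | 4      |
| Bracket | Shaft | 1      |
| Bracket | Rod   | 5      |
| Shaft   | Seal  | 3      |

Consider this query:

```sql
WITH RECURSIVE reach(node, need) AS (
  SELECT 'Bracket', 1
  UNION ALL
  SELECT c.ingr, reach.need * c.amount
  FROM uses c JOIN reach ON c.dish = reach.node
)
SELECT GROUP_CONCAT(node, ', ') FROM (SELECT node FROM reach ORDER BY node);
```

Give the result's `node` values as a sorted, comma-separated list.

Bracket, Cap, Frame, Panel, Rod, Seal, Shaft

Base: (Bracket, need=1).
Iteration 1: components of {Bracket} -> Cap = 1*4 = 4, Frame = 1*4 = 4, Rod = 1*5 = 5, Shaft = 1*1 = 1.
Iteration 2: components of {Cap,Frame,Rod,Shaft} -> Panel = 1*4 = 4, Seal = 1*3 = 3.
Iteration 3: no further components; recursion stops.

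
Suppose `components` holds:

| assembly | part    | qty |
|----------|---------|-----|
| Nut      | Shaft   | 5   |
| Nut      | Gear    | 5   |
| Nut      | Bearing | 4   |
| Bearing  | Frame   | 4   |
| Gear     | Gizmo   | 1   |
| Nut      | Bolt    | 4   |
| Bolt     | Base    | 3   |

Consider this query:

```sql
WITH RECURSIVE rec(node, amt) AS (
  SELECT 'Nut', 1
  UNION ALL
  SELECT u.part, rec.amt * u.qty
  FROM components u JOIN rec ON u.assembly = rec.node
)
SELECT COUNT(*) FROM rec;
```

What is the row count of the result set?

Base: (Nut, amt=1).
Iteration 1: components of {Nut} -> Bearing = 1*4 = 4, Bolt = 1*4 = 4, Gear = 1*5 = 5, Shaft = 1*5 = 5.
Iteration 2: components of {Bearing,Bolt,Gear,Shaft} -> Base = 4*3 = 12, Frame = 4*4 = 16, Gizmo = 5*1 = 5.
Iteration 3: no further components; recursion stops.
Total rows emitted: 8.

8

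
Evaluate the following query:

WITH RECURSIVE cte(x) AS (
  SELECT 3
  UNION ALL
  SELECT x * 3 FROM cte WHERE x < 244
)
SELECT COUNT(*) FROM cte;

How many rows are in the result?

6

Base: x=3.
Iteration 1: 3 < 244 holds -> x = 3 * 3 = 9.
Iteration 2: 9 < 244 holds -> x = 9 * 3 = 27.
Iteration 3: 27 < 244 holds -> x = 27 * 3 = 81.
Iteration 4: 81 < 244 holds -> x = 81 * 3 = 243.
Iteration 5: 243 < 244 holds -> x = 243 * 3 = 729.
Iteration 6: 729 < 244 fails; recursion stops.
Total rows emitted: 6.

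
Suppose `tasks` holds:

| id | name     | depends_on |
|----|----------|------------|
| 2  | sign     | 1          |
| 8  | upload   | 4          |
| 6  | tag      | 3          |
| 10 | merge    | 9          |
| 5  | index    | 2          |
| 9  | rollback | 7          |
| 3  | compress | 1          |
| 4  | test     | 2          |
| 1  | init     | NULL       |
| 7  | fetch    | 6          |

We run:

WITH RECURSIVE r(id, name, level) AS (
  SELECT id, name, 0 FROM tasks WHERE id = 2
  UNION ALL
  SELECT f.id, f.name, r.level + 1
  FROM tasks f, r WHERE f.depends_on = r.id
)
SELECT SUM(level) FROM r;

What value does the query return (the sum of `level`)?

4

Base: id=2 (sign) at level 0.
Iteration 1: rows with depends_on in {2} -> test (id 4, level 1), index (id 5, level 1).
Iteration 2: rows with depends_on in {4,5} -> upload (id 8, level 2).
Iteration 3: no rows with depends_on in {8}; recursion stops.
SUM(level) = 0 + 1 + 1 + 2 = 4.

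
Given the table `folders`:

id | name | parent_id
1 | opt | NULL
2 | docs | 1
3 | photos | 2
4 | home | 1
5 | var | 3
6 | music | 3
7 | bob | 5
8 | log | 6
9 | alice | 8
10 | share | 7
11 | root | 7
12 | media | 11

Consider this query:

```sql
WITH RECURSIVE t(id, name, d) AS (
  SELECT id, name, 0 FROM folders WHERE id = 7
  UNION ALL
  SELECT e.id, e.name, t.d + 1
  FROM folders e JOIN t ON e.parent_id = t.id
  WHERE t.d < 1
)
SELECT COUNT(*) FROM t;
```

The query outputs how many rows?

Base: id=7 (bob) at d 0.
Iteration 1: rows with parent_id in {7} -> share (id 10, d 1), root (id 11, d 1).
Iteration 2: d < 1 fails for all current rows; recursion stops.
Total rows emitted: 3.

3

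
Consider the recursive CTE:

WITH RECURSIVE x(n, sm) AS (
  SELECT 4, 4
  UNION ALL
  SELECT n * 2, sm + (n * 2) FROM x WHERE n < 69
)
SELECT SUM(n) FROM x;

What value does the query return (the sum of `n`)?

252

Base: n=4, sm=4.
Iteration 1: 4 < 69 holds -> n = 4 * 2 = 8, sm = 4 + 8 = 12.
Iteration 2: 8 < 69 holds -> n = 8 * 2 = 16, sm = 12 + 16 = 28.
Iteration 3: 16 < 69 holds -> n = 16 * 2 = 32, sm = 28 + 32 = 60.
Iteration 4: 32 < 69 holds -> n = 32 * 2 = 64, sm = 60 + 64 = 124.
Iteration 5: 64 < 69 holds -> n = 64 * 2 = 128, sm = 124 + 128 = 252.
Iteration 6: 128 < 69 fails; recursion stops.
SUM(n) = 4 + 8 + 16 + 32 + 64 + 128 = 252.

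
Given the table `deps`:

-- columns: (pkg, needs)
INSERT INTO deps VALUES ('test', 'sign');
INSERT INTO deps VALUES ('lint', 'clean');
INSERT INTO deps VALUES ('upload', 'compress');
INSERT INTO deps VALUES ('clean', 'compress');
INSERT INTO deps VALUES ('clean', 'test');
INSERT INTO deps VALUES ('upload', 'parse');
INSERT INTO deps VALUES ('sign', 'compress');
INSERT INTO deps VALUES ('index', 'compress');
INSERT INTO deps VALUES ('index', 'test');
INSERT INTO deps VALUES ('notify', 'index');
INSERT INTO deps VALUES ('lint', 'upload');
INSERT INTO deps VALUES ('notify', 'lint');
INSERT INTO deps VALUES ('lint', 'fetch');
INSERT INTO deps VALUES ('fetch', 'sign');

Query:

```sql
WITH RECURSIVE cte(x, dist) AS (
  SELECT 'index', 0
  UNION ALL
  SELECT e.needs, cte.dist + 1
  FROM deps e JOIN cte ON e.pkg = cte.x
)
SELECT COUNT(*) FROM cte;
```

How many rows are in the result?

5

Base: (index, dist=0).
Iteration 1: edges from {index} -> (compress, dist=1), (test, dist=1).
Iteration 2: edges from {compress,test} -> (sign, dist=2).
Iteration 3: edges from {sign} -> (compress, dist=3).
Iteration 4: no outgoing edges from {compress}; recursion stops.
Total rows emitted: 5.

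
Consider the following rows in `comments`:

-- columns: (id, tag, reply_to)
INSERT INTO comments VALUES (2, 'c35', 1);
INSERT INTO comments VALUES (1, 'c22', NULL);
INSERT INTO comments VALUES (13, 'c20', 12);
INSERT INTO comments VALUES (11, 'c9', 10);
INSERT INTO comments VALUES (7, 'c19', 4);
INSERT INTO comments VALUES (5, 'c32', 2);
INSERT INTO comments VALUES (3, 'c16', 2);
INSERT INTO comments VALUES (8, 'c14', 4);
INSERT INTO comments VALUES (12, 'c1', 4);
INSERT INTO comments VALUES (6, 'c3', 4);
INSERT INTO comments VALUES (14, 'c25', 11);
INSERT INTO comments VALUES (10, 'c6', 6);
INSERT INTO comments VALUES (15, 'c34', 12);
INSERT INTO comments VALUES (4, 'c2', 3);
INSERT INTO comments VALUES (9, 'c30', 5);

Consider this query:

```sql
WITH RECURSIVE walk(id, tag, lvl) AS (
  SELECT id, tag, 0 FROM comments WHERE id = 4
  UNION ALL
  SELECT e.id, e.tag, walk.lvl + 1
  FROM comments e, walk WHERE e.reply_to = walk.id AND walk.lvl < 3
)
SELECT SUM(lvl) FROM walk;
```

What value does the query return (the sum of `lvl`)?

13

Base: id=4 (c2) at lvl 0.
Iteration 1: rows with reply_to in {4} -> c3 (id 6, lvl 1), c19 (id 7, lvl 1), c14 (id 8, lvl 1), c1 (id 12, lvl 1).
Iteration 2: rows with reply_to in {6,7,8,12} -> c6 (id 10, lvl 2), c20 (id 13, lvl 2), c34 (id 15, lvl 2).
Iteration 3: rows with reply_to in {10,13,15} -> c9 (id 11, lvl 3).
Iteration 4: lvl < 3 fails for all current rows; recursion stops.
SUM(lvl) = 0 + 1 + 1 + 1 + 1 + 2 + 2 + 2 + 3 = 13.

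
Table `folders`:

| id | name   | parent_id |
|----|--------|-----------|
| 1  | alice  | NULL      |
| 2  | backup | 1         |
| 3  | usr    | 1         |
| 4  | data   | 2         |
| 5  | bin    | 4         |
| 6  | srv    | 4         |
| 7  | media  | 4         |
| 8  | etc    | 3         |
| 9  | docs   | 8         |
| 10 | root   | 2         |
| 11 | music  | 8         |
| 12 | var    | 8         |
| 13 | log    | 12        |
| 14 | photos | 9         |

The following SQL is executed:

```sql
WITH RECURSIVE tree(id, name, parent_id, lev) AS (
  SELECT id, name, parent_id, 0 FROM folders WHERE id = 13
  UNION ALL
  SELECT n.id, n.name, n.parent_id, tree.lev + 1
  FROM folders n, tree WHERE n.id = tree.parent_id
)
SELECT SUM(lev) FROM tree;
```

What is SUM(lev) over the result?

10

Base: id=13 (log), parent_id=12, lev 0.
Iteration 1: join on id=12 -> var (id 12, parent_id=8, lev 1).
Iteration 2: join on id=8 -> etc (id 8, parent_id=3, lev 2).
Iteration 3: join on id=3 -> usr (id 3, parent_id=1, lev 3).
Iteration 4: join on id=1 -> alice (id 1, parent_id=NULL, lev 4).
Iteration 5: parent_id is NULL; no match; recursion stops.
SUM(lev) = 0 + 1 + 2 + 3 + 4 = 10.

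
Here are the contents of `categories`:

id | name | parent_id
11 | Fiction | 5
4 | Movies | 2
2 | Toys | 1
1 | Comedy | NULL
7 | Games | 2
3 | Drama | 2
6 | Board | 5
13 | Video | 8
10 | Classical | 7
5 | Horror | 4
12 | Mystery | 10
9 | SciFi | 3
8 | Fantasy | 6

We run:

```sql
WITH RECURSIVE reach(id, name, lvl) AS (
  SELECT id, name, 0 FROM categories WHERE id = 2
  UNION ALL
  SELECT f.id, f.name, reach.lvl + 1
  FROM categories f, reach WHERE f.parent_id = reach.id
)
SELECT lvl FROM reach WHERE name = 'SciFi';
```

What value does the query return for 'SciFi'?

2

Base: id=2 (Toys) at lvl 0.
Iteration 1: rows with parent_id in {2} -> Drama (id 3, lvl 1), Movies (id 4, lvl 1), Games (id 7, lvl 1).
Iteration 2: rows with parent_id in {3,4,7} -> Horror (id 5, lvl 2), SciFi (id 9, lvl 2), Classical (id 10, lvl 2).
Iteration 3: rows with parent_id in {5,9,10} -> Board (id 6, lvl 3), Fiction (id 11, lvl 3), Mystery (id 12, lvl 3).
Iteration 4: rows with parent_id in {6,11,12} -> Fantasy (id 8, lvl 4).
Iteration 5: rows with parent_id in {8} -> Video (id 13, lvl 5).
Iteration 6: no rows with parent_id in {13}; recursion stops.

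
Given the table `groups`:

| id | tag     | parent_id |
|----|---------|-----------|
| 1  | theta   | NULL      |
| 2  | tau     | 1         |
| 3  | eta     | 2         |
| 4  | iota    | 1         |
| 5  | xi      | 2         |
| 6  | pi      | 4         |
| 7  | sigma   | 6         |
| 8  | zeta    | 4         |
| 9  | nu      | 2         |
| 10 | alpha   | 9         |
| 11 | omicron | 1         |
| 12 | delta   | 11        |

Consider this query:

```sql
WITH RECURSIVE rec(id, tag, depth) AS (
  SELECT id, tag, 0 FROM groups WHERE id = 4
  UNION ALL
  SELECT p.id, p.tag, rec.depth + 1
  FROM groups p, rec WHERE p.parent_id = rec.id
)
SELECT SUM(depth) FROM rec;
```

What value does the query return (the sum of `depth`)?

4

Base: id=4 (iota) at depth 0.
Iteration 1: rows with parent_id in {4} -> pi (id 6, depth 1), zeta (id 8, depth 1).
Iteration 2: rows with parent_id in {6,8} -> sigma (id 7, depth 2).
Iteration 3: no rows with parent_id in {7}; recursion stops.
SUM(depth) = 0 + 1 + 1 + 2 = 4.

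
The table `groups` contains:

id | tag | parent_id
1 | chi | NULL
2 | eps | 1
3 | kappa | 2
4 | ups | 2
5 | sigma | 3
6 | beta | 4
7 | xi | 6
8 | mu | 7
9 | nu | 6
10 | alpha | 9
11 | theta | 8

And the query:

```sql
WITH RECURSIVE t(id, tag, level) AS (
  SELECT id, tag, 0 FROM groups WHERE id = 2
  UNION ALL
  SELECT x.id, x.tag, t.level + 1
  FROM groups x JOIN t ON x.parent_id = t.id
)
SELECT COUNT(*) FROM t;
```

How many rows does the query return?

10

Base: id=2 (eps) at level 0.
Iteration 1: rows with parent_id in {2} -> kappa (id 3, level 1), ups (id 4, level 1).
Iteration 2: rows with parent_id in {3,4} -> sigma (id 5, level 2), beta (id 6, level 2).
Iteration 3: rows with parent_id in {5,6} -> xi (id 7, level 3), nu (id 9, level 3).
Iteration 4: rows with parent_id in {7,9} -> mu (id 8, level 4), alpha (id 10, level 4).
Iteration 5: rows with parent_id in {8,10} -> theta (id 11, level 5).
Iteration 6: no rows with parent_id in {11}; recursion stops.
Total rows emitted: 10.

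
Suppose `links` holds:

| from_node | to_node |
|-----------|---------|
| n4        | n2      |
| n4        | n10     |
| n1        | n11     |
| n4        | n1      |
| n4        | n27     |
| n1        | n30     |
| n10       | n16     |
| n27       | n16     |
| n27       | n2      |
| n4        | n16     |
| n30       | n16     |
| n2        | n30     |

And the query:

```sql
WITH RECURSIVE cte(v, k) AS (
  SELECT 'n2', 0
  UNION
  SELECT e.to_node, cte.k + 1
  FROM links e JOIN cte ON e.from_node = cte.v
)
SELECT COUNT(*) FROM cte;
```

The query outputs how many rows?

Base: (n2, k=0).
Iteration 1: edges from {n2} -> (n30, k=1).
Iteration 2: edges from {n30} -> (n16, k=2).
Iteration 3: no outgoing edges from {n16}; recursion stops.
Total rows emitted: 3.

3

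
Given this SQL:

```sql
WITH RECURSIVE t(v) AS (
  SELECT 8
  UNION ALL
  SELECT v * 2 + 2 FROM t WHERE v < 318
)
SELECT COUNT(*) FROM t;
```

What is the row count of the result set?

Base: v=8.
Iteration 1: 8 < 318 holds -> v = 8 * 2 + 2 = 18.
Iteration 2: 18 < 318 holds -> v = 18 * 2 + 2 = 38.
Iteration 3: 38 < 318 holds -> v = 38 * 2 + 2 = 78.
Iteration 4: 78 < 318 holds -> v = 78 * 2 + 2 = 158.
Iteration 5: 158 < 318 holds -> v = 158 * 2 + 2 = 318.
Iteration 6: 318 < 318 fails; recursion stops.
Total rows emitted: 6.

6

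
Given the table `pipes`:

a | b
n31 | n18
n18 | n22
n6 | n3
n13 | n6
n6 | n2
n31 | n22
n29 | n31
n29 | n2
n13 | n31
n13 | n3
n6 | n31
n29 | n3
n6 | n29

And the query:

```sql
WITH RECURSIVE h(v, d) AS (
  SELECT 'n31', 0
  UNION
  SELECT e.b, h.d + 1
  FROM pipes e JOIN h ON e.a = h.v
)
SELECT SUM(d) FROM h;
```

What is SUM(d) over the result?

4

Base: (n31, d=0).
Iteration 1: edges from {n31} -> (n18, d=1), (n22, d=1).
Iteration 2: edges from {n18,n22} -> (n22, d=2).
Iteration 3: no outgoing edges from {n22}; recursion stops.
SUM(d) = 0 + 1 + 1 + 2 = 4.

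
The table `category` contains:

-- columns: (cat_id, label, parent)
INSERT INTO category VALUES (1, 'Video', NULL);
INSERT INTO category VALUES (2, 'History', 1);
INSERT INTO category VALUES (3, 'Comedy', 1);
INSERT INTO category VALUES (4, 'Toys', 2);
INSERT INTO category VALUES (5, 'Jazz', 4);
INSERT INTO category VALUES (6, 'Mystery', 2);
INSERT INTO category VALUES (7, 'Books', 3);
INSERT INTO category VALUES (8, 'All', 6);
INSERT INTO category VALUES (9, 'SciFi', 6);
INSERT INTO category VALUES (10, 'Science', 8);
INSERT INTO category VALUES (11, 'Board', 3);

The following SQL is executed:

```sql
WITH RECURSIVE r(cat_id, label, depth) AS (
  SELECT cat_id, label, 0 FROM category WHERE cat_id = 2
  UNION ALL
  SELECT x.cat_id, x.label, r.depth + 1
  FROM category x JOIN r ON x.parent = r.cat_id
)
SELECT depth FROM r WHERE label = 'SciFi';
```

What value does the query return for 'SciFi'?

2

Base: cat_id=2 (History) at depth 0.
Iteration 1: rows with parent in {2} -> Toys (id 4, depth 1), Mystery (id 6, depth 1).
Iteration 2: rows with parent in {4,6} -> Jazz (id 5, depth 2), All (id 8, depth 2), SciFi (id 9, depth 2).
Iteration 3: rows with parent in {5,8,9} -> Science (id 10, depth 3).
Iteration 4: no rows with parent in {10}; recursion stops.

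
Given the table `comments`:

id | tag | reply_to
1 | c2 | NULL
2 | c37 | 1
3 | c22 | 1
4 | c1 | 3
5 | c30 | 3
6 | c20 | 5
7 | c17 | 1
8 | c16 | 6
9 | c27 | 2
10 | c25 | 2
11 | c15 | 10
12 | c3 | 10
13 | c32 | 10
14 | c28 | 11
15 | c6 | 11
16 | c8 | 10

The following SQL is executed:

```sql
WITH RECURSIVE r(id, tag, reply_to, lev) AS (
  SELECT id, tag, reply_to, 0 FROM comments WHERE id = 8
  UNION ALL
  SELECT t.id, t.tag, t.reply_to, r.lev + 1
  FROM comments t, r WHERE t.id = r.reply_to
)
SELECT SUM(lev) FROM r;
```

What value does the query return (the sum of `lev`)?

Base: id=8 (c16), reply_to=6, lev 0.
Iteration 1: join on id=6 -> c20 (id 6, reply_to=5, lev 1).
Iteration 2: join on id=5 -> c30 (id 5, reply_to=3, lev 2).
Iteration 3: join on id=3 -> c22 (id 3, reply_to=1, lev 3).
Iteration 4: join on id=1 -> c2 (id 1, reply_to=NULL, lev 4).
Iteration 5: reply_to is NULL; no match; recursion stops.
SUM(lev) = 0 + 1 + 2 + 3 + 4 = 10.

10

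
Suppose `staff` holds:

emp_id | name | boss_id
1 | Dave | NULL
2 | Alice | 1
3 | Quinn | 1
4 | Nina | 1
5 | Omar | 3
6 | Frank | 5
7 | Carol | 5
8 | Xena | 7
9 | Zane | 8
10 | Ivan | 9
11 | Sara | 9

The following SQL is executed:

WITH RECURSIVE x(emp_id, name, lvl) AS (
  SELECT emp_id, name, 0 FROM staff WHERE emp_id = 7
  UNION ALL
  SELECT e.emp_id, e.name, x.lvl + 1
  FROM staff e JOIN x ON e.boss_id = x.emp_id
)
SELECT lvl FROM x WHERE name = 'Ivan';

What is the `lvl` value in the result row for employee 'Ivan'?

3

Base: emp_id=7 (Carol) at lvl 0.
Iteration 1: rows with boss_id in {7} -> Xena (id 8, lvl 1).
Iteration 2: rows with boss_id in {8} -> Zane (id 9, lvl 2).
Iteration 3: rows with boss_id in {9} -> Ivan (id 10, lvl 3), Sara (id 11, lvl 3).
Iteration 4: no rows with boss_id in {10,11}; recursion stops.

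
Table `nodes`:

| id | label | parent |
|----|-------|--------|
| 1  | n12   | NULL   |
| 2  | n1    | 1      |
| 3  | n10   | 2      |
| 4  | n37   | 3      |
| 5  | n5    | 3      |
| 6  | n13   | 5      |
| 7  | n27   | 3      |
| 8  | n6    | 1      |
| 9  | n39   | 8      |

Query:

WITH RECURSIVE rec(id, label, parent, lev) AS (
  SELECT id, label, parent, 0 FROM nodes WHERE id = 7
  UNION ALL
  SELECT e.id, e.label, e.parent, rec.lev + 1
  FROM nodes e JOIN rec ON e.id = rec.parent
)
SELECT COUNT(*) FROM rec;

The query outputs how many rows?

4

Base: id=7 (n27), parent=3, lev 0.
Iteration 1: join on id=3 -> n10 (id 3, parent=2, lev 1).
Iteration 2: join on id=2 -> n1 (id 2, parent=1, lev 2).
Iteration 3: join on id=1 -> n12 (id 1, parent=NULL, lev 3).
Iteration 4: parent is NULL; no match; recursion stops.
Total rows emitted: 4.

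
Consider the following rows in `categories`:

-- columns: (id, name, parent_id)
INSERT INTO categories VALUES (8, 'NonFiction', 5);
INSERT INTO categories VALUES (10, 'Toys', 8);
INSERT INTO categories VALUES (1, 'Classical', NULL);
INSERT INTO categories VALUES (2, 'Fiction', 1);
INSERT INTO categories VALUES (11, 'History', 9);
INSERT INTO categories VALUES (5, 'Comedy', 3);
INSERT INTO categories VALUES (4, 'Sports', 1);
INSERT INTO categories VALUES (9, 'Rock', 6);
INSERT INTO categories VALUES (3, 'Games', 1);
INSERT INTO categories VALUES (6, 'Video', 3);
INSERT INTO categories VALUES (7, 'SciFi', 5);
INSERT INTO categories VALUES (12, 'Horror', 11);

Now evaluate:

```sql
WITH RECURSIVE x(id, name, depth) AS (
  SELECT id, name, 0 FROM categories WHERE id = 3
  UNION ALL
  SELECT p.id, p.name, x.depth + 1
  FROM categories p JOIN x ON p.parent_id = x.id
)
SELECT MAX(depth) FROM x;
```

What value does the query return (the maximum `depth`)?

Base: id=3 (Games) at depth 0.
Iteration 1: rows with parent_id in {3} -> Comedy (id 5, depth 1), Video (id 6, depth 1).
Iteration 2: rows with parent_id in {5,6} -> SciFi (id 7, depth 2), NonFiction (id 8, depth 2), Rock (id 9, depth 2).
Iteration 3: rows with parent_id in {7,8,9} -> Toys (id 10, depth 3), History (id 11, depth 3).
Iteration 4: rows with parent_id in {10,11} -> Horror (id 12, depth 4).
Iteration 5: no rows with parent_id in {12}; recursion stops.
depth values: 0, 1, 1, 2, 2, 2, 3, 3, 4; the maximum is 4.

4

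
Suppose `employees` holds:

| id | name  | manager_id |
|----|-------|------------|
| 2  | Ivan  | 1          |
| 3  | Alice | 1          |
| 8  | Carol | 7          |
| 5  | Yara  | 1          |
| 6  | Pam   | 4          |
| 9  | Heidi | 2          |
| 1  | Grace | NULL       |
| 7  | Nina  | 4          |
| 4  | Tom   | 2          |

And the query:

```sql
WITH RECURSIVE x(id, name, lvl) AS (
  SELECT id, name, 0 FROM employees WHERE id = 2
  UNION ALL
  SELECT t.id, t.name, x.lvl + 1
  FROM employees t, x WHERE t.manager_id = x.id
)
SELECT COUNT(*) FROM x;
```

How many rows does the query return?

6

Base: id=2 (Ivan) at lvl 0.
Iteration 1: rows with manager_id in {2} -> Tom (id 4, lvl 1), Heidi (id 9, lvl 1).
Iteration 2: rows with manager_id in {4,9} -> Pam (id 6, lvl 2), Nina (id 7, lvl 2).
Iteration 3: rows with manager_id in {6,7} -> Carol (id 8, lvl 3).
Iteration 4: no rows with manager_id in {8}; recursion stops.
Total rows emitted: 6.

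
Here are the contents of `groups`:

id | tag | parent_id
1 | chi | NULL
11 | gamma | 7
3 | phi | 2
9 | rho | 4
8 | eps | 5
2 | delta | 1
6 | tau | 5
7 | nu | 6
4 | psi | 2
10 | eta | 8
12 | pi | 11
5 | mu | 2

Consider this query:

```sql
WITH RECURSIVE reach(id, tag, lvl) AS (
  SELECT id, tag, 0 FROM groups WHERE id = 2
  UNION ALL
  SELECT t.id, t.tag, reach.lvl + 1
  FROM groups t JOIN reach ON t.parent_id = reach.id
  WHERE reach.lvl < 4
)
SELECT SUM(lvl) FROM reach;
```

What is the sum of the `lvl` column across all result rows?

Base: id=2 (delta) at lvl 0.
Iteration 1: rows with parent_id in {2} -> phi (id 3, lvl 1), psi (id 4, lvl 1), mu (id 5, lvl 1).
Iteration 2: rows with parent_id in {3,4,5} -> tau (id 6, lvl 2), eps (id 8, lvl 2), rho (id 9, lvl 2).
Iteration 3: rows with parent_id in {6,8,9} -> nu (id 7, lvl 3), eta (id 10, lvl 3).
Iteration 4: rows with parent_id in {7,10} -> gamma (id 11, lvl 4).
Iteration 5: lvl < 4 fails for all current rows; recursion stops.
SUM(lvl) = 0 + 1 + 1 + 1 + 2 + 2 + 2 + 3 + 3 + 4 = 19.

19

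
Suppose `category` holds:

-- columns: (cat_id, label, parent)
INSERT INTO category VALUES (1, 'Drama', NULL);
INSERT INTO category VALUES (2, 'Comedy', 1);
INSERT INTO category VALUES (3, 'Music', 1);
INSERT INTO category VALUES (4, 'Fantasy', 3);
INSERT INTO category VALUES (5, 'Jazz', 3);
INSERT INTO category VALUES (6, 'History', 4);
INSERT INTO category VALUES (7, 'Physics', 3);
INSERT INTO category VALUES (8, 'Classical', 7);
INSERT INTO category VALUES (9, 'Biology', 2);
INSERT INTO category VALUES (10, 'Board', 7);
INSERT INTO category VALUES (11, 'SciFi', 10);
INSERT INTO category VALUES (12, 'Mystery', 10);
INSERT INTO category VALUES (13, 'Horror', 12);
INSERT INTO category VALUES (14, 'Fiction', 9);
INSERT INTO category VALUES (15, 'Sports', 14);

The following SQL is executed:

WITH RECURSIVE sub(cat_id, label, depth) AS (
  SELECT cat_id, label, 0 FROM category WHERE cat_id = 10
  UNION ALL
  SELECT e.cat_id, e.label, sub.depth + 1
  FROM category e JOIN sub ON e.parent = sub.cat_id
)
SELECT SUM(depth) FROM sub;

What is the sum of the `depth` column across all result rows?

Base: cat_id=10 (Board) at depth 0.
Iteration 1: rows with parent in {10} -> SciFi (id 11, depth 1), Mystery (id 12, depth 1).
Iteration 2: rows with parent in {11,12} -> Horror (id 13, depth 2).
Iteration 3: no rows with parent in {13}; recursion stops.
SUM(depth) = 0 + 1 + 1 + 2 = 4.

4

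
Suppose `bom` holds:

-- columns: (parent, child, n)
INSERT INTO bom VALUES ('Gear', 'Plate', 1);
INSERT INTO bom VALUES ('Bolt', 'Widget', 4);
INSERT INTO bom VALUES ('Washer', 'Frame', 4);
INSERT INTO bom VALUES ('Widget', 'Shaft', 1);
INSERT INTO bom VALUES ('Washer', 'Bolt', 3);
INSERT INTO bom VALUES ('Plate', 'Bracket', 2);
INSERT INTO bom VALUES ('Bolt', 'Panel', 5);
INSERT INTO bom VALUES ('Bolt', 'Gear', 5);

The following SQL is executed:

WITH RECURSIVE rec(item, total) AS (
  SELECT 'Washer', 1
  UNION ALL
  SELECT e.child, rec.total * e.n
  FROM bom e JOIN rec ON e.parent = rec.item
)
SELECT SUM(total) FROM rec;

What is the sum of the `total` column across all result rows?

107

Base: (Washer, total=1).
Iteration 1: components of {Washer} -> Bolt = 1*3 = 3, Frame = 1*4 = 4.
Iteration 2: components of {Bolt,Frame} -> Gear = 3*5 = 15, Panel = 3*5 = 15, Widget = 3*4 = 12.
Iteration 3: components of {Gear,Panel,Widget} -> Plate = 15*1 = 15, Shaft = 12*1 = 12.
Iteration 4: components of {Plate,Shaft} -> Bracket = 15*2 = 30.
Iteration 5: no further components; recursion stops.
SUM(total) = 1 + 4 + 3 + 15 + 12 + 15 + 15 + 12 + 30 = 107.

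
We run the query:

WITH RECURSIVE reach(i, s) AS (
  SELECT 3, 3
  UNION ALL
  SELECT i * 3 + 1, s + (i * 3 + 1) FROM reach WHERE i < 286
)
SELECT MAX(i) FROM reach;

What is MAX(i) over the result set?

Base: i=3, s=3.
Iteration 1: 3 < 286 holds -> i = 3 * 3 + 1 = 10, s = 3 + 10 = 13.
Iteration 2: 10 < 286 holds -> i = 10 * 3 + 1 = 31, s = 13 + 31 = 44.
Iteration 3: 31 < 286 holds -> i = 31 * 3 + 1 = 94, s = 44 + 94 = 138.
Iteration 4: 94 < 286 holds -> i = 94 * 3 + 1 = 283, s = 138 + 283 = 421.
Iteration 5: 283 < 286 holds -> i = 283 * 3 + 1 = 850, s = 421 + 850 = 1271.
Iteration 6: 850 < 286 fails; recursion stops.
i values: 3, 10, 31, 94, 283, 850; the maximum is 850.

850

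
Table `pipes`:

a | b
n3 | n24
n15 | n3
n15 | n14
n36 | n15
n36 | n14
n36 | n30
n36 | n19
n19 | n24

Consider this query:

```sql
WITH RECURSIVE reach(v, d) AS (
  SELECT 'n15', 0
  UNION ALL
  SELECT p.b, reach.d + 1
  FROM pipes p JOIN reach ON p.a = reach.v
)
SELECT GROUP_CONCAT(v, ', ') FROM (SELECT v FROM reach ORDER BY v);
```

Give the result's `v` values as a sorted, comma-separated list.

n14, n15, n24, n3

Base: (n15, d=0).
Iteration 1: edges from {n15} -> (n14, d=1), (n3, d=1).
Iteration 2: edges from {n14,n3} -> (n24, d=2).
Iteration 3: no outgoing edges from {n24}; recursion stops.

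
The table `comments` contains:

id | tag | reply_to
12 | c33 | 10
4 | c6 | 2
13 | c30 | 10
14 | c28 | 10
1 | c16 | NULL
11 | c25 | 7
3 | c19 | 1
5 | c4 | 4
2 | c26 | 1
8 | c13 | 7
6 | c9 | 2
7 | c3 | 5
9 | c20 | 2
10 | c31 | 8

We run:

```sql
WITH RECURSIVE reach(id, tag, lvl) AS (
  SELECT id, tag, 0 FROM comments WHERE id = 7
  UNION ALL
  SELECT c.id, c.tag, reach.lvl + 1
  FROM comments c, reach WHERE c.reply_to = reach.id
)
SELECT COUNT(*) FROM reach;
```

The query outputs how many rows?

7

Base: id=7 (c3) at lvl 0.
Iteration 1: rows with reply_to in {7} -> c13 (id 8, lvl 1), c25 (id 11, lvl 1).
Iteration 2: rows with reply_to in {8,11} -> c31 (id 10, lvl 2).
Iteration 3: rows with reply_to in {10} -> c33 (id 12, lvl 3), c30 (id 13, lvl 3), c28 (id 14, lvl 3).
Iteration 4: no rows with reply_to in {12,13,14}; recursion stops.
Total rows emitted: 7.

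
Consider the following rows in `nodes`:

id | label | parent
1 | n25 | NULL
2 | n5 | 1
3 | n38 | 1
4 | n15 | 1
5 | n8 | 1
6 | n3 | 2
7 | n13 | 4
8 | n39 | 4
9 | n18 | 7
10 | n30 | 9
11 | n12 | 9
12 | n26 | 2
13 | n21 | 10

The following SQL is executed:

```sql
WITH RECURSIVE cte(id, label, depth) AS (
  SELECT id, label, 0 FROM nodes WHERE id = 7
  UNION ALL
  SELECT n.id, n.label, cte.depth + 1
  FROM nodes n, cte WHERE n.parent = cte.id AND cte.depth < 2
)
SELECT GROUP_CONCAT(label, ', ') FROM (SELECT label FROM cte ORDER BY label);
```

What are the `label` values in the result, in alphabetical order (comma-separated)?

Base: id=7 (n13) at depth 0.
Iteration 1: rows with parent in {7} -> n18 (id 9, depth 1).
Iteration 2: rows with parent in {9} -> n30 (id 10, depth 2), n12 (id 11, depth 2).
Iteration 3: depth < 2 fails for all current rows; recursion stops.

n12, n13, n18, n30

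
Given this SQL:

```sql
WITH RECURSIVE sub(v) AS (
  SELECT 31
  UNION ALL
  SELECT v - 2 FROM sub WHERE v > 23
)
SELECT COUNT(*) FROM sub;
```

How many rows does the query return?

Base: v=31.
Iteration 1: 31 > 23 holds -> v = 31 - 2 = 29.
Iteration 2: 29 > 23 holds -> v = 29 - 2 = 27.
Iteration 3: 27 > 23 holds -> v = 27 - 2 = 25.
Iteration 4: 25 > 23 holds -> v = 25 - 2 = 23.
Iteration 5: 23 > 23 fails; recursion stops.
Total rows emitted: 5.

5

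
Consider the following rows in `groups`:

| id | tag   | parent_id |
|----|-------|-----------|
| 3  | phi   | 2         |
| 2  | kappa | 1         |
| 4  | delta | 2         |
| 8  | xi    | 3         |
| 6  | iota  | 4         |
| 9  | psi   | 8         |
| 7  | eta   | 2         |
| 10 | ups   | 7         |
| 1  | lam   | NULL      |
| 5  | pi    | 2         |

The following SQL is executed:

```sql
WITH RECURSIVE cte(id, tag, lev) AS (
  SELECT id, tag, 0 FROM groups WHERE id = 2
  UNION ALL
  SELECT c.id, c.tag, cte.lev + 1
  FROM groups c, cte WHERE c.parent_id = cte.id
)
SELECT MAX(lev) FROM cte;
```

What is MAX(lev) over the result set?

3

Base: id=2 (kappa) at lev 0.
Iteration 1: rows with parent_id in {2} -> phi (id 3, lev 1), delta (id 4, lev 1), pi (id 5, lev 1), eta (id 7, lev 1).
Iteration 2: rows with parent_id in {3,4,5,7} -> iota (id 6, lev 2), xi (id 8, lev 2), ups (id 10, lev 2).
Iteration 3: rows with parent_id in {6,8,10} -> psi (id 9, lev 3).
Iteration 4: no rows with parent_id in {9}; recursion stops.
lev values: 0, 1, 1, 1, 1, 2, 2, 2, 3; the maximum is 3.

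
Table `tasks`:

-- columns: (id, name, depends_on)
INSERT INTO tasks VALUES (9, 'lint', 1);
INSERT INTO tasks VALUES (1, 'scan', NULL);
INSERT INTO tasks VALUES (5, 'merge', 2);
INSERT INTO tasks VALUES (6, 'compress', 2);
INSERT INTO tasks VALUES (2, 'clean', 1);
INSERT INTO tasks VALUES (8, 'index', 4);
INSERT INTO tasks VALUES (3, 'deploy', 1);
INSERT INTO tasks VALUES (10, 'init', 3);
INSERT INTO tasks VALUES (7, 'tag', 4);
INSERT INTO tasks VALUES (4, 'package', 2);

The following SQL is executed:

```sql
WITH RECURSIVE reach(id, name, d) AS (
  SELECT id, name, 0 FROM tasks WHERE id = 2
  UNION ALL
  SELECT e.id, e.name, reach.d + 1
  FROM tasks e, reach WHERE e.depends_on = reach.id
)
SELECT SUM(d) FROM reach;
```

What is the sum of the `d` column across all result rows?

7

Base: id=2 (clean) at d 0.
Iteration 1: rows with depends_on in {2} -> package (id 4, d 1), merge (id 5, d 1), compress (id 6, d 1).
Iteration 2: rows with depends_on in {4,5,6} -> tag (id 7, d 2), index (id 8, d 2).
Iteration 3: no rows with depends_on in {7,8}; recursion stops.
SUM(d) = 0 + 1 + 1 + 1 + 2 + 2 = 7.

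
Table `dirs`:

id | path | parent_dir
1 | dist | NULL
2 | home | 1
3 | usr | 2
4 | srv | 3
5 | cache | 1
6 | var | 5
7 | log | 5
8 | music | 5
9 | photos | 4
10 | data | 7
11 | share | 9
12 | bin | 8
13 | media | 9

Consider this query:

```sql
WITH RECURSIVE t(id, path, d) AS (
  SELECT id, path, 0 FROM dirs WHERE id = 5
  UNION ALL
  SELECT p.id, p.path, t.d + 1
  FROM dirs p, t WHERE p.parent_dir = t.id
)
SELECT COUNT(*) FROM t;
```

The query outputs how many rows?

6

Base: id=5 (cache) at d 0.
Iteration 1: rows with parent_dir in {5} -> var (id 6, d 1), log (id 7, d 1), music (id 8, d 1).
Iteration 2: rows with parent_dir in {6,7,8} -> data (id 10, d 2), bin (id 12, d 2).
Iteration 3: no rows with parent_dir in {10,12}; recursion stops.
Total rows emitted: 6.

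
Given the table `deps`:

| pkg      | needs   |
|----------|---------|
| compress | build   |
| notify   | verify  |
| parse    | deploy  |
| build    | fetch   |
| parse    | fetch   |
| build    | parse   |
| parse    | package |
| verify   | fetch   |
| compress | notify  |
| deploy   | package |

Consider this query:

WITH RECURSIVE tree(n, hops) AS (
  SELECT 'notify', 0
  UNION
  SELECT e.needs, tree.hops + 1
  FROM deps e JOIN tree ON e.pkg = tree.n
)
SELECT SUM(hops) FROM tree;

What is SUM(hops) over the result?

Base: (notify, hops=0).
Iteration 1: edges from {notify} -> (verify, hops=1).
Iteration 2: edges from {verify} -> (fetch, hops=2).
Iteration 3: no outgoing edges from {fetch}; recursion stops.
SUM(hops) = 0 + 1 + 2 = 3.

3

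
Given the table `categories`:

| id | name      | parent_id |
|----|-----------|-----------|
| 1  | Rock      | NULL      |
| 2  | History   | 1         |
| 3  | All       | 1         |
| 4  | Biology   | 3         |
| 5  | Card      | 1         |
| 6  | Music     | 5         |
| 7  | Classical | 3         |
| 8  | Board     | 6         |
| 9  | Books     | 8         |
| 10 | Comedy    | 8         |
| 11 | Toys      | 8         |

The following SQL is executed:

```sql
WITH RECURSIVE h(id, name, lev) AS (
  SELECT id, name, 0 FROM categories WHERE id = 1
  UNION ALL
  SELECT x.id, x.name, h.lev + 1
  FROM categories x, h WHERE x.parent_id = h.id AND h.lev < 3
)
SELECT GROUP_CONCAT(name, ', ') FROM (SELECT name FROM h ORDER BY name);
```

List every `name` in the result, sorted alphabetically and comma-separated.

All, Biology, Board, Card, Classical, History, Music, Rock

Base: id=1 (Rock) at lev 0.
Iteration 1: rows with parent_id in {1} -> History (id 2, lev 1), All (id 3, lev 1), Card (id 5, lev 1).
Iteration 2: rows with parent_id in {2,3,5} -> Biology (id 4, lev 2), Music (id 6, lev 2), Classical (id 7, lev 2).
Iteration 3: rows with parent_id in {4,6,7} -> Board (id 8, lev 3).
Iteration 4: lev < 3 fails for all current rows; recursion stops.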